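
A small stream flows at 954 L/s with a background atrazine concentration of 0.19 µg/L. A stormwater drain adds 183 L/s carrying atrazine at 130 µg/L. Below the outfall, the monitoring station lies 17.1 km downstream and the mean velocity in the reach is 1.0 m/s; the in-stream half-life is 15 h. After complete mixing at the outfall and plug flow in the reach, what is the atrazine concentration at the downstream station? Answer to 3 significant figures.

After mixing, C = (954.0·0.1900 + 183.0·130.0) / 1137 = 23970/1137 = 21.08 µg/L.
Travel time t = 17.1·1000 / 1.0 = 17100 s = 4.750 h.
Half-life 15 h → k = ln 2 / 15 = 0.04621 h⁻¹ = 1.109 d⁻¹.
After decay, C = 21.08 × e^(−kt) = 21.08 × 0.8029 = 16.93 µg/L.

16.9 µg/L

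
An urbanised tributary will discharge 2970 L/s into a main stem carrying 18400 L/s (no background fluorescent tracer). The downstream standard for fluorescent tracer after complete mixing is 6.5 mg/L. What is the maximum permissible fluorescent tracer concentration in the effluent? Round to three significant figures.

At the limit, (Qr·Cr + Qe·Cₑ)/(Qr + Qe) = 6.5:
Cₑ = (21370·6.5 − 18400·0) / 2970 = 46.77 mg/L.

46.8 mg/L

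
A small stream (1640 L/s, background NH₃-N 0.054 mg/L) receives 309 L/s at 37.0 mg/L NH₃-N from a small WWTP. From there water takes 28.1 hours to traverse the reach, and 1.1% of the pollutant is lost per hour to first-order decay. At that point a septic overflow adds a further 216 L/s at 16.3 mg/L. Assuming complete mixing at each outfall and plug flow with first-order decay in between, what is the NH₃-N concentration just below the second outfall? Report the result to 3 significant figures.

Conservation of mass: C = (1640·0.05400 + 309.0·37.00) / 1949 = 11520/1949 = 5.912 mg/L; combined flow 1949 L/s.
1.1%/h lost → k = −ln(1 − 0.011) = 0.01106 h⁻¹.
Decay over the reach: 5.912·exp(−kt) = 5.912·0.7329 = 4.332 mg/L.
Second outfall: C = (1949·4.332 + 216.0·16.30)/2165 = 5.526 mg/L.

5.53 mg/L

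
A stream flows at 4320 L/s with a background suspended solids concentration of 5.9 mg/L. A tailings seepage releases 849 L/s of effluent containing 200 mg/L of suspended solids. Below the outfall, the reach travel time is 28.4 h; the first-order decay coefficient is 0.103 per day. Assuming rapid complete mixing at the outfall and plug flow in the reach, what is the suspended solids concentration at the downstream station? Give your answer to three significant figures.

33.4 mg/L

Mass balance: C = (4320·5.900 + 849.0·200.0) / 5169 = 195300/5169 = 37.78 mg/L.
Decay over the reach: 37.78·exp(−kt) = 37.78·0.8853 = 33.45 mg/L.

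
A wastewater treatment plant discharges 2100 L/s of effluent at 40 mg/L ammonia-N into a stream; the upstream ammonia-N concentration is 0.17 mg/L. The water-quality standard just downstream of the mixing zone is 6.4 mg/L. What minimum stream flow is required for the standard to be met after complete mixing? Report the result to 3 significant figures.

11300 L/s

Set C_mix = 6.4: (Q·0.1700 + 2100·40.00) / (Q + 2100) = 6.4
→ Q = 2100·(40.00 − 6.4)/(6.4 − 0.1700) = 11330 L/s.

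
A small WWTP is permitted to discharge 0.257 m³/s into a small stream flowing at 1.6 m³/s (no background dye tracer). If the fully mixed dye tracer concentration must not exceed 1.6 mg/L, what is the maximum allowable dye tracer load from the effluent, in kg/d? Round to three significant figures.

257 kg/d

Mass balance at the limit: 1.600·0 + 0.2570·Cₑ = 1.857·1.6 → Cₑ = 11.56 mg/L.
Load = 0.2570 m³/s × 11.56 g/m³ × 86 400 s/d = 256.7 kg/d.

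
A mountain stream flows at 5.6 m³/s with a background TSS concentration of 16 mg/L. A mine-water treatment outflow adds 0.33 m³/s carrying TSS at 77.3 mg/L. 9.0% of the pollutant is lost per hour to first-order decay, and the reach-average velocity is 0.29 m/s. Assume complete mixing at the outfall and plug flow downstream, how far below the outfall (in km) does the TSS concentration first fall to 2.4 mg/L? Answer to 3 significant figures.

23.1 km

Conservation of mass: C = (5.600·16.00 + 0.3300·77.30) / 5.930 = 115.1/5.930 = 19.41 mg/L.
9.0%/h lost → k = −ln(1 − 0.09) = 0.09431 h⁻¹.
Set 19.41·exp(−k·t) = 2.4 → t = ln(19.41/2.4)/k = 79790 s = 22.16 h.
Distance = v·t = 0.29·79790 = 23140 m = 23.14 km.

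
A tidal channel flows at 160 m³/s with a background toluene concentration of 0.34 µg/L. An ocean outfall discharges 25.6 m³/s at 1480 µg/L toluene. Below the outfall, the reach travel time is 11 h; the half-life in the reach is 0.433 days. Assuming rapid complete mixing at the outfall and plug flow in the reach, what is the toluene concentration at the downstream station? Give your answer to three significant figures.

Mixed concentration C = ΣQC/ΣQ = (160.0·0.3400 + 25.60·1480) / 185.6 = 37940/185.6 = 204.4 µg/L.
Half-life 0.433 d → k = ln 2 / 0.433 = 1.601 d⁻¹.
After decay, C = 204.4 × e^(−kt) = 204.4 × 0.4801 = 98.15 µg/L.

98.2 µg/L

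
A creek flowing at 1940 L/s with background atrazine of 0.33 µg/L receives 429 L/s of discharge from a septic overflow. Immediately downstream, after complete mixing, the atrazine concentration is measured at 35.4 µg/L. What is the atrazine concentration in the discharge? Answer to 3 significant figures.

Mass balance: 1940·0.3300 + 429.0·Cₑ = 2369·35.40
→ Cₑ = (2369·35.40 − 1940·0.3300) / 429.0 = 194.0 µg/L.

194 µg/L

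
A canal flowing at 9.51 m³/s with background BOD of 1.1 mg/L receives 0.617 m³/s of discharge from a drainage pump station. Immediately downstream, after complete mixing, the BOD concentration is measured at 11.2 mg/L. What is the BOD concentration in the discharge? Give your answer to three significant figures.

167 mg/L

Mass balance: 9.510·1.100 + 0.6170·Cₑ = 10.13·11.20
→ Cₑ = (10.13·11.20 − 9.510·1.100) / 0.6170 = 166.9 mg/L.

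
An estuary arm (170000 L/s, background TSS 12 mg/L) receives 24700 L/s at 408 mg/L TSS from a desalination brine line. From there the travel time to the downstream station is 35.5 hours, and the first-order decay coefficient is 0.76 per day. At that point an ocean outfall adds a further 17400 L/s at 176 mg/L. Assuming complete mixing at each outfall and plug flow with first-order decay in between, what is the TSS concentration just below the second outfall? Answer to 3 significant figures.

33.0 mg/L

Mixed concentration C = ΣQC/ΣQ = (170000·12.00 + 24700·408.0) / 194700 = 12120000/194700 = 62.24 mg/L; combined flow 194700 L/s.
Applying C = C₀e^(−kt): 62.24 × 0.3249 = 20.22 mg/L.
At the second outfall, C = (194700·20.22 + 17400·176.0) / (194700 + 17400) = 33.00 mg/L.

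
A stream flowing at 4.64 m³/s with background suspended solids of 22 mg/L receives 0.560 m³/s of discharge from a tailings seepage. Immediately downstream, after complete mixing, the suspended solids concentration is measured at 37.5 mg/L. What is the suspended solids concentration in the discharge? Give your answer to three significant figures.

Mass balance: 4.640·22.00 + 0.5600·Cₑ = 5.200·37.50
→ Cₑ = (5.200·37.50 − 4.640·22.00) / 0.5600 = 165.9 mg/L.

166 mg/L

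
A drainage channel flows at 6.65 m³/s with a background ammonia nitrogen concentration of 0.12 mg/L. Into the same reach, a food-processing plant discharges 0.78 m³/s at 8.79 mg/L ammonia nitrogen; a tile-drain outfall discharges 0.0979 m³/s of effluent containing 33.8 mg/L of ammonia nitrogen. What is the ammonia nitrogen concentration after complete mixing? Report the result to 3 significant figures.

1.46 mg/L

Mass balance: C = (6.650·0.1200 + 0.7800·8.790 + 0.09790·33.80) / 7.528 = 10.96/7.528 = 1.456 mg/L.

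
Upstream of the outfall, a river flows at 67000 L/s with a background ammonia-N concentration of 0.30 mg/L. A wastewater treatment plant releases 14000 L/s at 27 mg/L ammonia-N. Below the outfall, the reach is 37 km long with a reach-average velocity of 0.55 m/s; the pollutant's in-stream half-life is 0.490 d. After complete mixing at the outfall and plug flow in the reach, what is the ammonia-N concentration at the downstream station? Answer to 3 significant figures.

Flow-weighted average: C = (67000·0.3000 + 14000·27.00) / 81000 = 398100/81000 = 4.915 mg/L.
Travel time t = 37·1000 / 0.55 = 67270 s = 18.69 h.
Half-life 0.490 d → k = ln 2 / 0.490 = 1.415 d⁻¹.
Applying C = C₀e^(−kt): 4.915 × 0.3324 = 1.634 mg/L.

1.63 mg/L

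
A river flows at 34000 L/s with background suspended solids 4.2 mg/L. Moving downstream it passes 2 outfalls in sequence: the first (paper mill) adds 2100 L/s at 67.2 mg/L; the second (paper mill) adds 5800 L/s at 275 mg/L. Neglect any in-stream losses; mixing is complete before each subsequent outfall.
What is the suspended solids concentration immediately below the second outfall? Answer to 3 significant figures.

44.8 mg/L

After outfall 1: Q = 34000 + 2100 = 36100 L/s; C = (34000·4.200 + 2100·67.20)/36100 = 7.865 mg/L.
After outfall 2: Q = 36100 + 5800 = 41900 L/s; C = (36100·7.865 + 5800·275.0)/41900 = 44.84 mg/L.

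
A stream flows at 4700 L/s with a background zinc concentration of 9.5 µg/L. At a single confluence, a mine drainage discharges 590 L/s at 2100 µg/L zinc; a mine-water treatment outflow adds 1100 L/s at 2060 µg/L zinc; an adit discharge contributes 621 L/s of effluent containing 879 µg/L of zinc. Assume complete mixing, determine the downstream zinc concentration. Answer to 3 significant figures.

Mass balance: C = (4700·9.500 + 590.0·2100 + 1100·2060 + 621.0·879.0) / 7011 = 4096000/7011 = 584.2 µg/L.

584 µg/L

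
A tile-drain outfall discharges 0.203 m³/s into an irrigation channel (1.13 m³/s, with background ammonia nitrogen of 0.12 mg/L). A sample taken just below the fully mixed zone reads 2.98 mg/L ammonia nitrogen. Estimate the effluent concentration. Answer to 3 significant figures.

18.9 mg/L

Mass balance: 1.130·0.1200 + 0.2030·Cₑ = 1.333·2.980
→ Cₑ = (1.333·2.980 − 1.130·0.1200) / 0.2030 = 18.90 mg/L.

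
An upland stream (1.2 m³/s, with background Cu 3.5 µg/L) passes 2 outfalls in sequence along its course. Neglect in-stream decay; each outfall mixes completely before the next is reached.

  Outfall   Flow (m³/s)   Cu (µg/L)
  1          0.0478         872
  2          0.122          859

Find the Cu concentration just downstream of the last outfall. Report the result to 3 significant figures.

After outfall 1: Q = 1.200 + 0.04780 = 1.248 m³/s; C = (1.200·3.500 + 0.04780·872.0)/1.248 = 36.77 µg/L.
After outfall 2: Q = 1.248 + 0.1220 = 1.370 m³/s; C = (1.248·36.77 + 0.1220·859.0)/1.370 = 110.0 µg/L.

110 µg/L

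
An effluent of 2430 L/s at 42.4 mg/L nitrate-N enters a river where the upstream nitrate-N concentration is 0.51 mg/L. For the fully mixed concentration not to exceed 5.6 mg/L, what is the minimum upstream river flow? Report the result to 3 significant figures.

Set C_mix = 5.6: (Q·0.5100 + 2430·42.40) / (Q + 2430) = 5.6
→ Q = 2430·(42.40 − 5.6)/(5.6 − 0.5100) = 17570 L/s.

17600 L/s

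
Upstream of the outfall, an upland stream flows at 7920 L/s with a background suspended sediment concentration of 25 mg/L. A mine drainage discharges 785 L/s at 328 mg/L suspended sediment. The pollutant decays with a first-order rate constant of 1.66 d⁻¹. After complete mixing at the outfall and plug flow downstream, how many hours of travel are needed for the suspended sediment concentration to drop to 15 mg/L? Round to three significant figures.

18.1 h

Flow-weighted average: C = (7920·25.00 + 785.0·328.0) / 8705 = 455500/8705 = 52.32 mg/L.
52.32·exp(−k·t) = 15 → t = ln(52.32/15)/k = 65030 s = 18.06 h.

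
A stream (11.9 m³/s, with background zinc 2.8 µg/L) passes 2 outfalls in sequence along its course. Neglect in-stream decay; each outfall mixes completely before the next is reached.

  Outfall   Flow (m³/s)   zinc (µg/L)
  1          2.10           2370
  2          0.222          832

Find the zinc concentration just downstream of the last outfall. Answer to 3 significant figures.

365 µg/L

After outfall 1: Q = 11.90 + 2.100 = 14.00 m³/s; C = (11.90·2.800 + 2.100·2370)/14.00 = 357.9 µg/L.
After outfall 2: Q = 14.00 + 0.2220 = 14.22 m³/s; C = (14.00·357.9 + 0.2220·832.0)/14.22 = 365.3 µg/L.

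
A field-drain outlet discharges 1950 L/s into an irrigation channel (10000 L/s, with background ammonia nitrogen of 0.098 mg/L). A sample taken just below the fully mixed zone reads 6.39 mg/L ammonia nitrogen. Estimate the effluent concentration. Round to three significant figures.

38.7 mg/L

Mass balance: 10000·0.09800 + 1950·Cₑ = 11950·6.390
→ Cₑ = (11950·6.390 − 10000·0.09800) / 1950 = 38.66 mg/L.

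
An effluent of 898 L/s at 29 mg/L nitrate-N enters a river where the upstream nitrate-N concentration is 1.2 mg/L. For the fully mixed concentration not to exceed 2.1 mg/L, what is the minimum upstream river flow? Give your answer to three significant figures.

Set C_mix = 2.1: (Q·1.200 + 898.0·29.00) / (Q + 898.0) = 2.1
→ Q = 898.0·(29.00 − 2.1)/(2.1 − 1.200) = 26840 L/s.

26800 L/s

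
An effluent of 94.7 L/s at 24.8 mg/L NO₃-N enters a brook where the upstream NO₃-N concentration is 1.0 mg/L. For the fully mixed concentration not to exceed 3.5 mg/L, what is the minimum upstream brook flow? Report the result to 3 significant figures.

Set C_mix = 3.5: (Q·1.000 + 94.70·24.80) / (Q + 94.70) = 3.5
→ Q = 94.70·(24.80 − 3.5)/(3.5 − 1.000) = 806.8 L/s.

807 L/s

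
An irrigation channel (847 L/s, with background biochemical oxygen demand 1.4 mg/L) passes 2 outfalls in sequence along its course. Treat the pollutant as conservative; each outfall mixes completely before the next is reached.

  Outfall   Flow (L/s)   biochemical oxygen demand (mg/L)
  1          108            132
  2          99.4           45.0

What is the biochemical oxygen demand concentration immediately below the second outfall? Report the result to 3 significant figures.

18.9 mg/L

After outfall 1: Q = 847.0 + 108.0 = 955.0 L/s; C = (847.0·1.400 + 108.0·132.0)/955.0 = 16.17 mg/L.
After outfall 2: Q = 955.0 + 99.40 = 1054 L/s; C = (955.0·16.17 + 99.40·45.00)/1054 = 18.89 mg/L.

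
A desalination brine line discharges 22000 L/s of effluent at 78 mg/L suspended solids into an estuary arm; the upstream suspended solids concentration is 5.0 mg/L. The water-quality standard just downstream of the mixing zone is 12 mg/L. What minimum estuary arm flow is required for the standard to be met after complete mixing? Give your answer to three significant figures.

Set C_mix = 12: (Q·5.000 + 22000·78.00) / (Q + 22000) = 12
→ Q = 22000·(78.00 − 12)/(12 − 5.000) = 207400 L/s.

207000 L/s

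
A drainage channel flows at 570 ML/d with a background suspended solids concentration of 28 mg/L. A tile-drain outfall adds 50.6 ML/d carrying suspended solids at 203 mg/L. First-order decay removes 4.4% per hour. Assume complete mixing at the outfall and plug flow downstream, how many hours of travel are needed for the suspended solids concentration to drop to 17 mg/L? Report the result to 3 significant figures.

Mixed concentration C = ΣQC/ΣQ = (570.0·28.00 + 50.60·203.0) / 620.6 = 26230/620.6 = 42.27 mg/L.
4.4%/h lost → k = −ln(1 − 0.044) = 0.04500 h⁻¹.
42.27·exp(−k·t) = 17 → t = ln(42.27/17)/k = 72870 s = 20.24 h.

20.2 h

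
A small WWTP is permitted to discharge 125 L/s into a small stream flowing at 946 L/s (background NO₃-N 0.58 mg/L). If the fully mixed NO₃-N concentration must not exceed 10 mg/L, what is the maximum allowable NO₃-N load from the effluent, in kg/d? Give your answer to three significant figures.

878 kg/d

Mass balance at the limit: 946.0·0.5800 + 125.0·Cₑ = 1071·10 → Cₑ = 81.29 mg/L.
125.0 L/s = 0.1250 m³/s. Load = 0.1250 m³/s × 81.29 g/m³ × 86 400 s/d = 877.9 kg/d.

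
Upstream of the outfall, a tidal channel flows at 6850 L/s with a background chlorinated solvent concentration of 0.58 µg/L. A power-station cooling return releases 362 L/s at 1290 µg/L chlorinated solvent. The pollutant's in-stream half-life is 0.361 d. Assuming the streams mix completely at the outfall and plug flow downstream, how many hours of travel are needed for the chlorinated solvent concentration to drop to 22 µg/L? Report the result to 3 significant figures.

Conservation of mass: C = (6850·0.5800 + 362.0·1290) / 7212 = 471000/7212 = 65.30 µg/L.
Half-life 0.361 d → k = ln 2 / 0.361 = 1.920 d⁻¹.
65.30·exp(−k·t) = 22 → t = ln(65.30/22)/k = 48960 s = 13.60 h.

13.6 h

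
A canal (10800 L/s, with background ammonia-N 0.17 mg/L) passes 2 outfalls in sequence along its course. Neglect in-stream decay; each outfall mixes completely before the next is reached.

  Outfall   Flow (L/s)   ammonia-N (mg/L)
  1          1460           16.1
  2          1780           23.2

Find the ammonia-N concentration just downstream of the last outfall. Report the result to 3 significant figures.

Below outfall 1: Q → 12260 L/s, C = (10800·0.1700 + 1460·16.10)/12260 = 2.067 mg/L.
Below outfall 2: Q → 14040 L/s, C = (12260·2.067 + 1780·23.20)/14040 = 4.746 mg/L.

4.75 mg/L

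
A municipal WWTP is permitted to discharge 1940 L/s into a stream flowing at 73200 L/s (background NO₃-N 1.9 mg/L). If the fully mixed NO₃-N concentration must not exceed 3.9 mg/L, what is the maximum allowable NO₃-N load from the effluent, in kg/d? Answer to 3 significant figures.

13300 kg/d

Mass balance at the limit: 73200·1.900 + 1940·Cₑ = 75140·3.9 → Cₑ = 79.36 mg/L.
1940 L/s = 1.940 m³/s. Load = 1.940 m³/s × 79.36 g/m³ × 86 400 s/d = 13300 kg/d.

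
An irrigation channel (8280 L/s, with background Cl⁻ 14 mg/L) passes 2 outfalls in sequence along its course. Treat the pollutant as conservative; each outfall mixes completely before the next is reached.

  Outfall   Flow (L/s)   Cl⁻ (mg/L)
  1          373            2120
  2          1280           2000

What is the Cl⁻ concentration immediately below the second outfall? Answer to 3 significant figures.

Below outfall 1: Q → 8653 L/s, C = (8280·14.00 + 373.0·2120)/8653 = 104.8 mg/L.
Below outfall 2: Q → 9933 L/s, C = (8653·104.8 + 1280·2000)/9933 = 349.0 mg/L.

349 mg/L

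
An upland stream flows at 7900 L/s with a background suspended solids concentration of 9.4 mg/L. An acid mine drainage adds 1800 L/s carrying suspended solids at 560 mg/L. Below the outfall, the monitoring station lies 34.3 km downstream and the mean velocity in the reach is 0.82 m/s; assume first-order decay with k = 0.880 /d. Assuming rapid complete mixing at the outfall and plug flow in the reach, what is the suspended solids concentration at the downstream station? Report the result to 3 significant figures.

72.9 mg/L

Flow-weighted average: C = (7900·9.400 + 1800·560.0) / 9700 = 1082000/9700 = 111.6 mg/L.
Travel time t = 34.3·1000 / 0.82 = 41830 s = 11.62 h.
After decay, C = 111.6 × e^(−kt) = 111.6 × 0.6531 = 72.87 mg/L.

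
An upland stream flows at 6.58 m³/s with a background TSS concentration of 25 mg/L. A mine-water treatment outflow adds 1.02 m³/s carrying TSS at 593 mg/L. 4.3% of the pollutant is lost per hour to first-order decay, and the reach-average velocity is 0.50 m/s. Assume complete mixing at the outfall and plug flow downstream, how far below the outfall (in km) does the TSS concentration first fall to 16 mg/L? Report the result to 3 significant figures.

75.6 km

Mass balance: C = (6.580·25.00 + 1.020·593.0) / 7.600 = 769.4/7.600 = 101.2 mg/L.
4.3%/h lost → k = −ln(1 − 0.043) = 0.04395 h⁻¹.
Set 101.2·exp(−k·t) = 16 → t = ln(101.2/16)/k = 151100 s = 41.97 h.
Distance = v·t = 0.50·151100 = 75550 m = 75.55 km.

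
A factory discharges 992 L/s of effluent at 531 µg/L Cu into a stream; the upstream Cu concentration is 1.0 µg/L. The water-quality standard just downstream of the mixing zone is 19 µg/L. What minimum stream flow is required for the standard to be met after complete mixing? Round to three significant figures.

28200 L/s

Set C_mix = 19: (Q·1.000 + 992.0·531.0) / (Q + 992.0) = 19
→ Q = 992.0·(531.0 − 19)/(19 − 1.000) = 28220 L/s.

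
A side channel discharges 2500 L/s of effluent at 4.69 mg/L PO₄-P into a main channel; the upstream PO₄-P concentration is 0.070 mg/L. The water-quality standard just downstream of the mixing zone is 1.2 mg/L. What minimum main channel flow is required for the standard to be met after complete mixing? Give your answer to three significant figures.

Set C_mix = 1.2: (Q·0.07000 + 2500·4.690) / (Q + 2500) = 1.2
→ Q = 2500·(4.690 − 1.2)/(1.2 − 0.07000) = 7721 L/s.

7720 L/s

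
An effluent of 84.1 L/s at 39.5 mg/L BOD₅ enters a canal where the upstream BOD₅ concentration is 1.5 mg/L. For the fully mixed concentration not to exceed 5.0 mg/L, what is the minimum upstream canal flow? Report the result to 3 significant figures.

Set C_mix = 5.0: (Q·1.500 + 84.10·39.50) / (Q + 84.10) = 5.0
→ Q = 84.10·(39.50 − 5.0)/(5.0 − 1.500) = 829.0 L/s.

829 L/s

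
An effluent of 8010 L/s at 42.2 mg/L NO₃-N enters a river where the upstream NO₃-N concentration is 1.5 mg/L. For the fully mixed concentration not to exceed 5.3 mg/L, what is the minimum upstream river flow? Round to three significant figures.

Set C_mix = 5.3: (Q·1.500 + 8010·42.20) / (Q + 8010) = 5.3
→ Q = 8010·(42.20 − 5.3)/(5.3 − 1.500) = 77780 L/s.

77800 L/s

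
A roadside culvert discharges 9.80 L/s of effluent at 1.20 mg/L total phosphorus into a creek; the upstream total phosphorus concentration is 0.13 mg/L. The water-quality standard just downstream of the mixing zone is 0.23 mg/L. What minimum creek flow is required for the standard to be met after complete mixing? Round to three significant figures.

95.1 L/s

Set C_mix = 0.23: (Q·0.1300 + 9.800·1.200) / (Q + 9.800) = 0.23
→ Q = 9.800·(1.200 − 0.23)/(0.23 − 0.1300) = 95.06 L/s.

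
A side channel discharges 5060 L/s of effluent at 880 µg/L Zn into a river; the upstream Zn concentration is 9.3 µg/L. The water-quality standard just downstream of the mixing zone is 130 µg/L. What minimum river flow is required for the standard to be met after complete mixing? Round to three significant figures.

Set C_mix = 130: (Q·9.300 + 5060·880.0) / (Q + 5060) = 130
→ Q = 5060·(880.0 − 130)/(130 − 9.300) = 31440 L/s.

31400 L/s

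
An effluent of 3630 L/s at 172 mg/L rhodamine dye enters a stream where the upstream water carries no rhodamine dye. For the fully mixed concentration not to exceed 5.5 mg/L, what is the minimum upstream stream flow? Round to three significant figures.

Set C_mix = 5.5: (Q·0 + 3630·172.0) / (Q + 3630) = 5.5
→ Q = 3630·(172.0 − 5.5)/(5.5 − 0) = 109900 L/s.

110000 L/s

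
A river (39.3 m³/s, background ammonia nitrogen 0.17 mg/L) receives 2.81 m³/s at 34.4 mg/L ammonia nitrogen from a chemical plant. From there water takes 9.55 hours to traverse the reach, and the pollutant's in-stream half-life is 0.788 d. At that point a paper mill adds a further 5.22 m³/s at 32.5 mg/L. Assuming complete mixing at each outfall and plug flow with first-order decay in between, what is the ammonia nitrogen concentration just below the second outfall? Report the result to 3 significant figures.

5.12 mg/L

After mixing, C = (39.30·0.1700 + 2.810·34.40) / 42.11 = 103.3/42.11 = 2.454 mg/L; combined flow 42.11 m³/s.
Half-life 0.788 d → k = ln 2 / 0.788 = 0.8796 d⁻¹.
Applying C = C₀e^(−kt): 2.454 × 0.7047 = 1.729 mg/L.
At the second outfall, C = (42.11·1.729 + 5.220·32.50) / (42.11 + 5.220) = 5.123 mg/L.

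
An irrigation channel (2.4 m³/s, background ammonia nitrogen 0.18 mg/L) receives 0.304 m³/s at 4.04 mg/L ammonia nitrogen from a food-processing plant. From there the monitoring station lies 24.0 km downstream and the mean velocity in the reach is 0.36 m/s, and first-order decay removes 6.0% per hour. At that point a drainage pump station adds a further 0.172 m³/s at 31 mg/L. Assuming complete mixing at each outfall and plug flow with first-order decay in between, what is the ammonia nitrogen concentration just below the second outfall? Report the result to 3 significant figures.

Mass balance: C = (2.400·0.1800 + 0.3040·4.040) / 2.704 = 1.660/2.704 = 0.6140 mg/L; combined flow 2.704 m³/s.
Travel time t = 24.0·1000 / 0.36 = 66670 s = 18.52 h.
6.0%/h lost → k = −ln(1 − 0.06) = 0.06188 h⁻¹.
First-order decay: C = 0.6140·exp(−k·t) = 0.6140·0.3180 = 0.1952 mg/L.
Second outfall: C = (2.704·0.1952 + 0.1720·31.00)/2.876 = 2.038 mg/L.

2.04 mg/L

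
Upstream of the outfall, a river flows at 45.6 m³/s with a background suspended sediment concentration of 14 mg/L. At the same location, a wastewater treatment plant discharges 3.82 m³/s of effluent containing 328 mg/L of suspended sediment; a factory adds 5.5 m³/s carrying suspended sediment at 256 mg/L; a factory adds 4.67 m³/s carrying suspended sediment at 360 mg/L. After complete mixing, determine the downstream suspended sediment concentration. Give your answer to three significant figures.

83.6 mg/L

Mixed concentration C = ΣQC/ΣQ = (45.60·14.00 + 3.820·328.0 + 5.500·256.0 + 4.670·360.0) / 59.59 = 4981/59.59 = 83.58 mg/L.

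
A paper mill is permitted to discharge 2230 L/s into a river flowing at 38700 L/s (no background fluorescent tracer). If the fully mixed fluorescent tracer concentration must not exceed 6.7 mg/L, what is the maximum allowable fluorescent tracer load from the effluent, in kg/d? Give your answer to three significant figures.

23700 kg/d

Mass balance at the limit: 38700·0 + 2230·Cₑ = 40930·6.7 → Cₑ = 123.0 mg/L.
2230 L/s = 2.230 m³/s. Load = 2.230 m³/s × 123.0 g/m³ × 86 400 s/d = 23690 kg/d.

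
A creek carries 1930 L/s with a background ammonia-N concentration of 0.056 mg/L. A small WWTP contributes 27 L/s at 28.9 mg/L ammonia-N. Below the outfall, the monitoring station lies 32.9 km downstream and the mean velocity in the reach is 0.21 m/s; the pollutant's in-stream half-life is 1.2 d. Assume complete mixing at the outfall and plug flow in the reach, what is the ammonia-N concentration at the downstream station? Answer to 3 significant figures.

0.159 mg/L

Conservation of mass: C = (1930·0.05600 + 27.00·28.90) / 1957 = 888.4/1957 = 0.4539 mg/L.
Travel time t = 32.9·1000 / 0.21 = 156700 s = 43.52 h.
Half-life 1.2 d → k = ln 2 / 1.2 = 0.5776 d⁻¹.
Applying C = C₀e^(−kt): 0.4539 × 0.3509 = 0.1593 mg/L.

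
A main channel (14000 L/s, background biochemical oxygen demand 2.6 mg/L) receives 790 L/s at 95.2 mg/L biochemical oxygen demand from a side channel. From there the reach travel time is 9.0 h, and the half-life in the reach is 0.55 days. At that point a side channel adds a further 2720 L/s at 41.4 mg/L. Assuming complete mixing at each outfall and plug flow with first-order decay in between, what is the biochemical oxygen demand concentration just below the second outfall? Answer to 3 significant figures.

10.4 mg/L

Mixed concentration C = ΣQC/ΣQ = (14000·2.600 + 790.0·95.20) / 14790 = 111600/14790 = 7.546 mg/L; combined flow 14790 L/s.
Half-life 0.55 d → k = ln 2 / 0.55 = 1.260 d⁻¹.
Applying C = C₀e^(−kt): 7.546 × 0.6234 = 4.704 mg/L.
At the second outfall, C = (14790·4.704 + 2720·41.40) / (14790 + 2720) = 10.40 mg/L.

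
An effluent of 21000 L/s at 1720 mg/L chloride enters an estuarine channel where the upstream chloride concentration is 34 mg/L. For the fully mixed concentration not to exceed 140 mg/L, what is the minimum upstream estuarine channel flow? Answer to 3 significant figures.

Set C_mix = 140: (Q·34.00 + 21000·1720) / (Q + 21000) = 140
→ Q = 21000·(1720 − 140)/(140 − 34.00) = 313000 L/s.

313000 L/s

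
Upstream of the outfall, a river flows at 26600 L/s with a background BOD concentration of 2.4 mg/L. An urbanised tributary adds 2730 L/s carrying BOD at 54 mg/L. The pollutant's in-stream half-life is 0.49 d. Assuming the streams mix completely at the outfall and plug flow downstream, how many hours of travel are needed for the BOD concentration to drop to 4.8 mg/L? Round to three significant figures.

After mixing, C = (26600·2.400 + 2730·54.00) / 29330 = 211300/29330 = 7.203 mg/L.
Half-life 0.49 d → k = ln 2 / 0.49 = 1.415 d⁻¹.
7.203·exp(−k·t) = 4.8 → t = ln(7.203/4.8)/k = 24790 s = 6.886 h.

6.89 h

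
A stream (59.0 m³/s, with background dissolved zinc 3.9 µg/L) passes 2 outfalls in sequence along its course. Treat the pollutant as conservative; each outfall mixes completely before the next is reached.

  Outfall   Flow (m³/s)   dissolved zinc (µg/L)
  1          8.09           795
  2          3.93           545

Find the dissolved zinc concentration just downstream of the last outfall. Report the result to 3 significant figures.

124 µg/L

After outfall 1: Q = 59.00 + 8.090 = 67.09 m³/s; C = (59.00·3.900 + 8.090·795.0)/67.09 = 99.29 µg/L.
After outfall 2: Q = 67.09 + 3.930 = 71.02 m³/s; C = (67.09·99.29 + 3.930·545.0)/71.02 = 124.0 µg/L.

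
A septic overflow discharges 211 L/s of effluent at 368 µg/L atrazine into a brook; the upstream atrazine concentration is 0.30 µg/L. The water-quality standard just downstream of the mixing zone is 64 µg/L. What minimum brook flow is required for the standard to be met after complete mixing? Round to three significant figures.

Set C_mix = 64: (Q·0.3000 + 211.0·368.0) / (Q + 211.0) = 64
→ Q = 211.0·(368.0 − 64)/(64 − 0.3000) = 1007 L/s.

1010 L/s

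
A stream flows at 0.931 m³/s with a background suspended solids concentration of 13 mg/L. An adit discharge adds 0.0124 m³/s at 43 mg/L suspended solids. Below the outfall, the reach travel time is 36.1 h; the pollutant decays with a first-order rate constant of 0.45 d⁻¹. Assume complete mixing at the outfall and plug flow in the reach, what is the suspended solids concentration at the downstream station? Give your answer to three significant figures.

After mixing, C = (0.9310·13.00 + 0.01240·43.00) / 0.9434 = 12.64/0.9434 = 13.39 mg/L.
Applying C = C₀e^(−kt): 13.39 × 0.5082 = 6.807 mg/L.

6.81 mg/L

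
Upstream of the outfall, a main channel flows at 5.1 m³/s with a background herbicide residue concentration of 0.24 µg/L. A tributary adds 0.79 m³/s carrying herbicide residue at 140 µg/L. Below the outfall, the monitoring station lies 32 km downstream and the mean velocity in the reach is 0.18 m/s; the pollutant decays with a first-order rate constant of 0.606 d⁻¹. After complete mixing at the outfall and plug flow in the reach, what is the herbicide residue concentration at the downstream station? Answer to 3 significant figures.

Mixed concentration C = ΣQC/ΣQ = (5.100·0.2400 + 0.7900·140.0) / 5.890 = 111.8/5.890 = 18.99 µg/L.
Travel time t = 32·1000 / 0.18 = 177800 s = 49.38 h.
Decay over the reach: 18.99·exp(−kt) = 18.99·0.2874 = 5.456 µg/L.

5.46 µg/L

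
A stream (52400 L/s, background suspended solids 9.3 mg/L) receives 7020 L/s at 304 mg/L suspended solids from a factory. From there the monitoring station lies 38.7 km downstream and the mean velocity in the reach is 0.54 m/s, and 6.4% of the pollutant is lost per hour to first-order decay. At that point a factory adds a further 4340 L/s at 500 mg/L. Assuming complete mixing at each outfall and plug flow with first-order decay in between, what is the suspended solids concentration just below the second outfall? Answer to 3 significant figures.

45.1 mg/L

Flow-weighted average: C = (52400·9.300 + 7020·304.0) / 59420 = 2621000/59420 = 44.12 mg/L; combined flow 59420 L/s.
Travel time t = 38.7·1000 / 0.54 = 71670 s = 19.91 h.
6.4%/h lost → k = −ln(1 − 0.064) = 0.06614 h⁻¹.
Decay over the reach: 44.12·exp(−kt) = 44.12·0.2680 = 11.82 mg/L.
At the second outfall, C = (59420·11.82 + 4340·500.0) / (59420 + 4340) = 45.05 mg/L.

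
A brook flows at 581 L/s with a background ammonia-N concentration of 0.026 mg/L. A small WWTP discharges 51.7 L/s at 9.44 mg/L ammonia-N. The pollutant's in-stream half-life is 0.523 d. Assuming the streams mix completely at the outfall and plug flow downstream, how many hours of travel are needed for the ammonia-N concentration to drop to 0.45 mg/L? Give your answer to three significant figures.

10.3 h

Conservation of mass: C = (581.0·0.02600 + 51.70·9.440) / 632.7 = 503.2/632.7 = 0.7952 mg/L.
Half-life 0.523 d → k = ln 2 / 0.523 = 1.325 d⁻¹.
0.7952·exp(−k·t) = 0.45 → t = ln(0.7952/0.45)/k = 37120 s = 10.31 h.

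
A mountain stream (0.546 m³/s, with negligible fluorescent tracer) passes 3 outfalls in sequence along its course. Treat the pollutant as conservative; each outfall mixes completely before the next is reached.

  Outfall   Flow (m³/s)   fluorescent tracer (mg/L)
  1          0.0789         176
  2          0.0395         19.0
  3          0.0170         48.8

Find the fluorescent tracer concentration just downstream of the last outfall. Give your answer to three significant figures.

Below outfall 1: Q → 0.6249 m³/s, C = (0.5460·0 + 0.07890·176.0)/0.6249 = 22.22 mg/L.
Below outfall 2: Q → 0.6644 m³/s, C = (0.6249·22.22 + 0.03950·19.00)/0.6644 = 22.03 mg/L.
Below outfall 3: Q → 0.6814 m³/s, C = (0.6644·22.03 + 0.01700·48.80)/0.6814 = 22.70 mg/L.

22.7 mg/L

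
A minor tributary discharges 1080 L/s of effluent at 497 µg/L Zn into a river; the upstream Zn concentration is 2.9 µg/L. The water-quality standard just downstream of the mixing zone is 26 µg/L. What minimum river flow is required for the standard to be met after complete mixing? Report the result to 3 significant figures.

22000 L/s

Set C_mix = 26: (Q·2.900 + 1080·497.0) / (Q + 1080) = 26
→ Q = 1080·(497.0 − 26)/(26 − 2.900) = 22020 L/s.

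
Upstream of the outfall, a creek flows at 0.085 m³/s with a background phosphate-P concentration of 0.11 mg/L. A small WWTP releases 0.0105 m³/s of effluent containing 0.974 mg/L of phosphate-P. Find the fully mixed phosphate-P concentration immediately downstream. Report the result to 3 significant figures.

0.205 mg/L

Conservation of mass: C = (0.08500·0.1100 + 0.01050·0.9740) / 0.09550 = 0.01958/0.09550 = 0.2050 mg/L.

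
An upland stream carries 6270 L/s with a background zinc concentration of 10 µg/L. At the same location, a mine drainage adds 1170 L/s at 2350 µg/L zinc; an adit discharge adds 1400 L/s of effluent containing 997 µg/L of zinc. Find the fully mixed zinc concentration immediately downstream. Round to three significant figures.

Mixed concentration C = ΣQC/ΣQ = (6270·10.00 + 1170·2350 + 1400·997.0) / 8840 = 4208000/8840 = 476.0 µg/L.

476 µg/L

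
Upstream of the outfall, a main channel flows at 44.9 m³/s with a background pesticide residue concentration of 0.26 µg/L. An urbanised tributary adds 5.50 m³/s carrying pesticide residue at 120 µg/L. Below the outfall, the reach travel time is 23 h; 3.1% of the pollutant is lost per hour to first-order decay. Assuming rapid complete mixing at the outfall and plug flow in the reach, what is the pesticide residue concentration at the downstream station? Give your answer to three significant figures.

6.46 µg/L

Mass balance: C = (44.90·0.2600 + 5.500·120.0) / 50.40 = 671.7/50.40 = 13.33 µg/L.
3.1%/h lost → k = −ln(1 − 0.031) = 0.03149 h⁻¹.
After decay, C = 13.33 × e^(−kt) = 13.33 × 0.4847 = 6.459 µg/L.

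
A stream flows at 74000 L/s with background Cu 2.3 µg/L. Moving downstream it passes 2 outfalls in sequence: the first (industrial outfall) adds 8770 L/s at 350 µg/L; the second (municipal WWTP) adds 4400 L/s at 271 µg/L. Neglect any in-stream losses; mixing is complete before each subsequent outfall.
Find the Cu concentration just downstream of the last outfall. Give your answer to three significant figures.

After outfall 1: Q = 74000 + 8770 = 82770 L/s; C = (74000·2.300 + 8770·350.0)/82770 = 39.14 µg/L.
After outfall 2: Q = 82770 + 4400 = 87170 L/s; C = (82770·39.14 + 4400·271.0)/87170 = 50.84 µg/L.

50.8 µg/L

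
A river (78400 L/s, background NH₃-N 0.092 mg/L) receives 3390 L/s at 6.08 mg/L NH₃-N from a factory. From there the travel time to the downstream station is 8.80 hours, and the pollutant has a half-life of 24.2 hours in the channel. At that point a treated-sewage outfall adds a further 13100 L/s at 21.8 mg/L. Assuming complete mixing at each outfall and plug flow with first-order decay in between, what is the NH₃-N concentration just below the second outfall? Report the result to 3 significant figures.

Conservation of mass: C = (78400·0.09200 + 3390·6.080) / 81790 = 27820/81790 = 0.3402 mg/L; combined flow 81790 L/s.
Half-life 24.2 h → k = ln 2 / 24.2 = 0.02864 h⁻¹ = 0.6874 d⁻¹.
First-order decay: C = 0.3402·exp(−k·t) = 0.3402·0.7772 = 0.2644 mg/L.
Second outfall: C = (81790·0.2644 + 13100·21.80)/94890 = 3.237 mg/L.

3.24 mg/L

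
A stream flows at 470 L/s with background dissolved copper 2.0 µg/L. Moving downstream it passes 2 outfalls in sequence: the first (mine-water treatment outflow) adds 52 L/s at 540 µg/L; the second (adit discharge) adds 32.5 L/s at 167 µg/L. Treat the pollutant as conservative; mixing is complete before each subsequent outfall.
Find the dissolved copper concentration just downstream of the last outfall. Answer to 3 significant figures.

Below outfall 1: Q → 522.0 L/s, C = (470.0·2.000 + 52.00·540.0)/522.0 = 55.59 µg/L.
Below outfall 2: Q → 554.5 L/s, C = (522.0·55.59 + 32.50·167.0)/554.5 = 62.12 µg/L.

62.1 µg/L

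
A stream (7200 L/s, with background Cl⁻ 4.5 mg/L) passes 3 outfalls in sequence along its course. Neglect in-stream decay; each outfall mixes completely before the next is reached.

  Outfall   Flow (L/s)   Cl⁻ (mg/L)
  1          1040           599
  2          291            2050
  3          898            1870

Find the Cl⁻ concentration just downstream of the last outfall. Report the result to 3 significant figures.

311 mg/L

Below outfall 1: Q → 8240 L/s, C = (7200·4.500 + 1040·599.0)/8240 = 79.53 mg/L.
Below outfall 2: Q → 8531 L/s, C = (8240·79.53 + 291.0·2050)/8531 = 146.7 mg/L.
Below outfall 3: Q → 9429 L/s, C = (8531·146.7 + 898.0·1870)/9429 = 310.9 mg/L.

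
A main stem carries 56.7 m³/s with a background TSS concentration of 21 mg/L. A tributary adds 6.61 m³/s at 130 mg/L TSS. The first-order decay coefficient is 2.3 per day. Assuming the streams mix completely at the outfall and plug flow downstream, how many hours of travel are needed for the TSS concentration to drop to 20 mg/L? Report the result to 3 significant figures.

5.03 h

After mixing, C = (56.70·21.00 + 6.610·130.0) / 63.31 = 2050/63.31 = 32.38 mg/L.
32.38·exp(−k·t) = 20 → t = ln(32.38/20)/k = 18100 s = 5.028 h.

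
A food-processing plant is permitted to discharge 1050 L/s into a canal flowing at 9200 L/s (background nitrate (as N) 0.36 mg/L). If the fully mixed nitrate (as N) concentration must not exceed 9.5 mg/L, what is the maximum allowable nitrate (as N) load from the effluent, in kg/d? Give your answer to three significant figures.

8130 kg/d

Mass balance at the limit: 9200·0.3600 + 1050·Cₑ = 10250·9.5 → Cₑ = 89.58 mg/L.
1050 L/s = 1.050 m³/s. Load = 1.050 m³/s × 89.58 g/m³ × 86 400 s/d = 8127 kg/d.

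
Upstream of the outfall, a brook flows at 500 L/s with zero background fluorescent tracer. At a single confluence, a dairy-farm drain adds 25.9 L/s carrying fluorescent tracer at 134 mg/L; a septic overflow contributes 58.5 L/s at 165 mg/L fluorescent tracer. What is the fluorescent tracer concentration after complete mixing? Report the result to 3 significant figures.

22.5 mg/L

Mixed concentration C = ΣQC/ΣQ = (500.0·0 + 25.90·134.0 + 58.50·165.0) / 584.4 = 13120/584.4 = 22.46 mg/L.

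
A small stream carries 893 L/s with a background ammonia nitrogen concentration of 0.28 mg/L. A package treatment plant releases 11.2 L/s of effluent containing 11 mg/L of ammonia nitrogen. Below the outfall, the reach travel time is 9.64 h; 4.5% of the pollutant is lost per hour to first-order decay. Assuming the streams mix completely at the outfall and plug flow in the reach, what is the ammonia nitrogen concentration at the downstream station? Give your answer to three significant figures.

Mass balance: C = (893.0·0.2800 + 11.20·11.00) / 904.2 = 373.2/904.2 = 0.4128 mg/L.
4.5%/h lost → k = −ln(1 − 0.045) = 0.04604 h⁻¹.
After decay, C = 0.4128 × e^(−kt) = 0.4128 × 0.6416 = 0.2648 mg/L.

0.265 mg/L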